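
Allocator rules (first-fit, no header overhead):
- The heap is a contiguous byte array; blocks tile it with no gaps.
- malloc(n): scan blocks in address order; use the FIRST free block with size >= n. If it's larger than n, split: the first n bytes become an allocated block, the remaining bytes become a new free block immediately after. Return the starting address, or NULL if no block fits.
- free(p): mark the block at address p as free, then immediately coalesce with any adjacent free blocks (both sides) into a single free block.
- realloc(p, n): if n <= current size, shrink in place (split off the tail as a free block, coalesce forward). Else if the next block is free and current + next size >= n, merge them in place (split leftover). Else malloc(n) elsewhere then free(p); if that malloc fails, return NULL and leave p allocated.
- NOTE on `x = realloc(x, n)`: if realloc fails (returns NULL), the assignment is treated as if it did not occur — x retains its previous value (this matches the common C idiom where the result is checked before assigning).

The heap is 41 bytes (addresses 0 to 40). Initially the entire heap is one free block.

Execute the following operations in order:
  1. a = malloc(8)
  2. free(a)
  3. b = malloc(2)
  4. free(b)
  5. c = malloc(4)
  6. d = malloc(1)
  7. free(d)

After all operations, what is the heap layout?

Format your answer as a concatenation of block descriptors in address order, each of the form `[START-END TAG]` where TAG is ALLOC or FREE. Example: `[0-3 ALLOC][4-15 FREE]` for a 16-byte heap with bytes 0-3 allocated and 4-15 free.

Op 1: a = malloc(8) -> a = 0; heap: [0-7 ALLOC][8-40 FREE]
Op 2: free(a) -> (freed a); heap: [0-40 FREE]
Op 3: b = malloc(2) -> b = 0; heap: [0-1 ALLOC][2-40 FREE]
Op 4: free(b) -> (freed b); heap: [0-40 FREE]
Op 5: c = malloc(4) -> c = 0; heap: [0-3 ALLOC][4-40 FREE]
Op 6: d = malloc(1) -> d = 4; heap: [0-3 ALLOC][4-4 ALLOC][5-40 FREE]
Op 7: free(d) -> (freed d); heap: [0-3 ALLOC][4-40 FREE]

Answer: [0-3 ALLOC][4-40 FREE]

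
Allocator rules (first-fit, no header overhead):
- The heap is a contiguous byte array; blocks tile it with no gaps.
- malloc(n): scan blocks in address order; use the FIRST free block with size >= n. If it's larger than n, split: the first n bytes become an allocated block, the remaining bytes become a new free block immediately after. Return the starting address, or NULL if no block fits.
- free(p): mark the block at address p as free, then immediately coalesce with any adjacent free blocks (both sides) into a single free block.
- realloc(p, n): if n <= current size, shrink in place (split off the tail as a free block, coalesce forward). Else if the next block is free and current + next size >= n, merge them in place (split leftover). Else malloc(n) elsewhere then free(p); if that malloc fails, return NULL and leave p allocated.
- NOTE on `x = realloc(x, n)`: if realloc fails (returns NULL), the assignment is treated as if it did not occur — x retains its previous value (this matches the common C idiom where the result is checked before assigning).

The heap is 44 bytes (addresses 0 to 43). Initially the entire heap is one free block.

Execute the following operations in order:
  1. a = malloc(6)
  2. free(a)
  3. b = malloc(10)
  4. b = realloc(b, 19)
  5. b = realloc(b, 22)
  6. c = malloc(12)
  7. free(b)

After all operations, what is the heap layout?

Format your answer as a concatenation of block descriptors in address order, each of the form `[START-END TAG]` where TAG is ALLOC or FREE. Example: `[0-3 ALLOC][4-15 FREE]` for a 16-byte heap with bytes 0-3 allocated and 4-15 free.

Op 1: a = malloc(6) -> a = 0; heap: [0-5 ALLOC][6-43 FREE]
Op 2: free(a) -> (freed a); heap: [0-43 FREE]
Op 3: b = malloc(10) -> b = 0; heap: [0-9 ALLOC][10-43 FREE]
Op 4: b = realloc(b, 19) -> b = 0; heap: [0-18 ALLOC][19-43 FREE]
Op 5: b = realloc(b, 22) -> b = 0; heap: [0-21 ALLOC][22-43 FREE]
Op 6: c = malloc(12) -> c = 22; heap: [0-21 ALLOC][22-33 ALLOC][34-43 FREE]
Op 7: free(b) -> (freed b); heap: [0-21 FREE][22-33 ALLOC][34-43 FREE]

Answer: [0-21 FREE][22-33 ALLOC][34-43 FREE]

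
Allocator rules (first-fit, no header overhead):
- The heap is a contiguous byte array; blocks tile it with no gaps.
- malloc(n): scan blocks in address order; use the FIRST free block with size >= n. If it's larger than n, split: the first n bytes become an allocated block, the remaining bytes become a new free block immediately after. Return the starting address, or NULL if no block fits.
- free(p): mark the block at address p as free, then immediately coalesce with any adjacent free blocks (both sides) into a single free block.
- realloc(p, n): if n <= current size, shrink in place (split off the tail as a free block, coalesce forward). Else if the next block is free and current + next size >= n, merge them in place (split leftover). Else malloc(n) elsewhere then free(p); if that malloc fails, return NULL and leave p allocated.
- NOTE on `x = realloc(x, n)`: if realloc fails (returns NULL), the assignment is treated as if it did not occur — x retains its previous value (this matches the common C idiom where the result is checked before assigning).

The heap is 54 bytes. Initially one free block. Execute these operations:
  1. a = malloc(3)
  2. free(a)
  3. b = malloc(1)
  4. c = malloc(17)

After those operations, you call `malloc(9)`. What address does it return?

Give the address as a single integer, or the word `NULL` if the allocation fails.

Answer: 18

Derivation:
Op 1: a = malloc(3) -> a = 0; heap: [0-2 ALLOC][3-53 FREE]
Op 2: free(a) -> (freed a); heap: [0-53 FREE]
Op 3: b = malloc(1) -> b = 0; heap: [0-0 ALLOC][1-53 FREE]
Op 4: c = malloc(17) -> c = 1; heap: [0-0 ALLOC][1-17 ALLOC][18-53 FREE]
malloc(9): first-fit scan over [0-0 ALLOC][1-17 ALLOC][18-53 FREE] -> 18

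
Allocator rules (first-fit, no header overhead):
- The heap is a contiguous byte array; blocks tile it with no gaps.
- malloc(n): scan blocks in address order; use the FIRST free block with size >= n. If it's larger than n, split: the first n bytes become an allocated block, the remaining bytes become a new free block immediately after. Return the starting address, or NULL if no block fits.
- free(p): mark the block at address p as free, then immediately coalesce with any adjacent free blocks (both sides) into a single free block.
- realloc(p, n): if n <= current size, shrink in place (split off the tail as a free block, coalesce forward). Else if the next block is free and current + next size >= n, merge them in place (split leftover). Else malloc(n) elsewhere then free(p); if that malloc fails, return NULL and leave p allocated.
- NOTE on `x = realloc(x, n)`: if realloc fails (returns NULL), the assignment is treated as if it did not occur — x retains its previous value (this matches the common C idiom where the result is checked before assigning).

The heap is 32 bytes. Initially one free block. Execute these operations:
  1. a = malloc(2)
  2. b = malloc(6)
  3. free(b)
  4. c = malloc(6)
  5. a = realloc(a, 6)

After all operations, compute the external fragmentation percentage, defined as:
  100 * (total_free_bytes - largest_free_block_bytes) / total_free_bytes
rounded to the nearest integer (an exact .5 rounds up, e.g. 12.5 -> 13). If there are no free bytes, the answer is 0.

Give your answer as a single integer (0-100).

Answer: 10

Derivation:
Op 1: a = malloc(2) -> a = 0; heap: [0-1 ALLOC][2-31 FREE]
Op 2: b = malloc(6) -> b = 2; heap: [0-1 ALLOC][2-7 ALLOC][8-31 FREE]
Op 3: free(b) -> (freed b); heap: [0-1 ALLOC][2-31 FREE]
Op 4: c = malloc(6) -> c = 2; heap: [0-1 ALLOC][2-7 ALLOC][8-31 FREE]
Op 5: a = realloc(a, 6) -> a = 8; heap: [0-1 FREE][2-7 ALLOC][8-13 ALLOC][14-31 FREE]
Free blocks: [2 18] total_free=20 largest=18 -> 100*(20-18)/20 = 200/20 = 10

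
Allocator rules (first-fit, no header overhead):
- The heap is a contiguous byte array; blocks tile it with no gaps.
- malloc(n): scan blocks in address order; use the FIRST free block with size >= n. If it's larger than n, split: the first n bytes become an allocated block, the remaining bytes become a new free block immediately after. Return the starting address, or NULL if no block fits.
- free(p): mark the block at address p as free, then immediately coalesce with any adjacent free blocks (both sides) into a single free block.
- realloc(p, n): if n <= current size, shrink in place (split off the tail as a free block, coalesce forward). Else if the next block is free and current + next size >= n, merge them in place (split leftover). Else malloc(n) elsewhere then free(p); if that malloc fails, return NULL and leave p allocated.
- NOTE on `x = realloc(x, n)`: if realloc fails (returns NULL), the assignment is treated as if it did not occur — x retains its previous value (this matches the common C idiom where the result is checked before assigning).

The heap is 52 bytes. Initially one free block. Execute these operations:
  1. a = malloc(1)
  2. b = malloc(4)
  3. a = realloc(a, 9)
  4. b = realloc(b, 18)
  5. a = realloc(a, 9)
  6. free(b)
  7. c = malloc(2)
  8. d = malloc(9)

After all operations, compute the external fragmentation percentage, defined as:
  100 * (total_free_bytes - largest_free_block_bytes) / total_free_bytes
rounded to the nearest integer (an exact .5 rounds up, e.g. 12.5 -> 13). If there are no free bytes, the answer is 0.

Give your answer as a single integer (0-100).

Answer: 9

Derivation:
Op 1: a = malloc(1) -> a = 0; heap: [0-0 ALLOC][1-51 FREE]
Op 2: b = malloc(4) -> b = 1; heap: [0-0 ALLOC][1-4 ALLOC][5-51 FREE]
Op 3: a = realloc(a, 9) -> a = 5; heap: [0-0 FREE][1-4 ALLOC][5-13 ALLOC][14-51 FREE]
Op 4: b = realloc(b, 18) -> b = 14; heap: [0-4 FREE][5-13 ALLOC][14-31 ALLOC][32-51 FREE]
Op 5: a = realloc(a, 9) -> a = 5; heap: [0-4 FREE][5-13 ALLOC][14-31 ALLOC][32-51 FREE]
Op 6: free(b) -> (freed b); heap: [0-4 FREE][5-13 ALLOC][14-51 FREE]
Op 7: c = malloc(2) -> c = 0; heap: [0-1 ALLOC][2-4 FREE][5-13 ALLOC][14-51 FREE]
Op 8: d = malloc(9) -> d = 14; heap: [0-1 ALLOC][2-4 FREE][5-13 ALLOC][14-22 ALLOC][23-51 FREE]
Free blocks: [3 29] total_free=32 largest=29 -> 100*(32-29)/32 = 300/32 = 9.375 -> rounds to 9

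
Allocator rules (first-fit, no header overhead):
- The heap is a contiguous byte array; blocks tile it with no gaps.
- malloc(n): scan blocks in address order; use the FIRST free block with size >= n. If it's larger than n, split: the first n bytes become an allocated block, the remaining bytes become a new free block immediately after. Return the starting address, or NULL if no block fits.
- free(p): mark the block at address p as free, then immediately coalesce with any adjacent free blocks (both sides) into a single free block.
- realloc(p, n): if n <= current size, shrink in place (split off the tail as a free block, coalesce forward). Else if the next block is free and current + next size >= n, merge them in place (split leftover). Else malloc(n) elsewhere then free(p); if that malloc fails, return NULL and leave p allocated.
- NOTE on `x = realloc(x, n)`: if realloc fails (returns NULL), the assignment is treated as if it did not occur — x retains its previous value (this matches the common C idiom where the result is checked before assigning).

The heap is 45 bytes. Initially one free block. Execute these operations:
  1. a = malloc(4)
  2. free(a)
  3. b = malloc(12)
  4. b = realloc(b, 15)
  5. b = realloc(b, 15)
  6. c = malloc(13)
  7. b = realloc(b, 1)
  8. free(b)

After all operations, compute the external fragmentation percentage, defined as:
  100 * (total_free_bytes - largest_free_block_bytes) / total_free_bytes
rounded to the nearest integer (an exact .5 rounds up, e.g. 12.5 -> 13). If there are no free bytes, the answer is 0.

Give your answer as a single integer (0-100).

Op 1: a = malloc(4) -> a = 0; heap: [0-3 ALLOC][4-44 FREE]
Op 2: free(a) -> (freed a); heap: [0-44 FREE]
Op 3: b = malloc(12) -> b = 0; heap: [0-11 ALLOC][12-44 FREE]
Op 4: b = realloc(b, 15) -> b = 0; heap: [0-14 ALLOC][15-44 FREE]
Op 5: b = realloc(b, 15) -> b = 0; heap: [0-14 ALLOC][15-44 FREE]
Op 6: c = malloc(13) -> c = 15; heap: [0-14 ALLOC][15-27 ALLOC][28-44 FREE]
Op 7: b = realloc(b, 1) -> b = 0; heap: [0-0 ALLOC][1-14 FREE][15-27 ALLOC][28-44 FREE]
Op 8: free(b) -> (freed b); heap: [0-14 FREE][15-27 ALLOC][28-44 FREE]
Free blocks: [15 17] total_free=32 largest=17 -> 100*(32-17)/32 = 1500/32 = 46.875 -> rounds to 47

Answer: 47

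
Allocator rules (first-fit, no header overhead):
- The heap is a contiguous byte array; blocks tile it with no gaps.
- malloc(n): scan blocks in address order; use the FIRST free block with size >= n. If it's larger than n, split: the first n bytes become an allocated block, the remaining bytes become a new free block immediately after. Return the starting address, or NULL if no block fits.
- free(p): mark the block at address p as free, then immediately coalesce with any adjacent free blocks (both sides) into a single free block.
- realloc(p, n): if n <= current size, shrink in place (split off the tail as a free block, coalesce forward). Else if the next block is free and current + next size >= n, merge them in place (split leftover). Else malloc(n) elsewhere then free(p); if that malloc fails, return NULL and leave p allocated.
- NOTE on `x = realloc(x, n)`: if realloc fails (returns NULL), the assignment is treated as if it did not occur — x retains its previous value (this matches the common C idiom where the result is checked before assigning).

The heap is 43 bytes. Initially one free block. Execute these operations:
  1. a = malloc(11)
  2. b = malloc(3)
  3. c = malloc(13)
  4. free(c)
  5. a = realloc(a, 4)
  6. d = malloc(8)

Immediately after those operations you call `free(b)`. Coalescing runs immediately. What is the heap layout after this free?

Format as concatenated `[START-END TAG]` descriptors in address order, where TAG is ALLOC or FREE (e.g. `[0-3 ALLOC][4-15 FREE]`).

Answer: [0-3 ALLOC][4-13 FREE][14-21 ALLOC][22-42 FREE]

Derivation:
Op 1: a = malloc(11) -> a = 0; heap: [0-10 ALLOC][11-42 FREE]
Op 2: b = malloc(3) -> b = 11; heap: [0-10 ALLOC][11-13 ALLOC][14-42 FREE]
Op 3: c = malloc(13) -> c = 14; heap: [0-10 ALLOC][11-13 ALLOC][14-26 ALLOC][27-42 FREE]
Op 4: free(c) -> (freed c); heap: [0-10 ALLOC][11-13 ALLOC][14-42 FREE]
Op 5: a = realloc(a, 4) -> a = 0; heap: [0-3 ALLOC][4-10 FREE][11-13 ALLOC][14-42 FREE]
Op 6: d = malloc(8) -> d = 14; heap: [0-3 ALLOC][4-10 FREE][11-13 ALLOC][14-21 ALLOC][22-42 FREE]
free(b): b = 11 -> block [11-13 ALLOC]; mark free, coalesce with adjacent free neighbors -> [0-3 ALLOC][4-13 FREE][14-21 ALLOC][22-42 FREE]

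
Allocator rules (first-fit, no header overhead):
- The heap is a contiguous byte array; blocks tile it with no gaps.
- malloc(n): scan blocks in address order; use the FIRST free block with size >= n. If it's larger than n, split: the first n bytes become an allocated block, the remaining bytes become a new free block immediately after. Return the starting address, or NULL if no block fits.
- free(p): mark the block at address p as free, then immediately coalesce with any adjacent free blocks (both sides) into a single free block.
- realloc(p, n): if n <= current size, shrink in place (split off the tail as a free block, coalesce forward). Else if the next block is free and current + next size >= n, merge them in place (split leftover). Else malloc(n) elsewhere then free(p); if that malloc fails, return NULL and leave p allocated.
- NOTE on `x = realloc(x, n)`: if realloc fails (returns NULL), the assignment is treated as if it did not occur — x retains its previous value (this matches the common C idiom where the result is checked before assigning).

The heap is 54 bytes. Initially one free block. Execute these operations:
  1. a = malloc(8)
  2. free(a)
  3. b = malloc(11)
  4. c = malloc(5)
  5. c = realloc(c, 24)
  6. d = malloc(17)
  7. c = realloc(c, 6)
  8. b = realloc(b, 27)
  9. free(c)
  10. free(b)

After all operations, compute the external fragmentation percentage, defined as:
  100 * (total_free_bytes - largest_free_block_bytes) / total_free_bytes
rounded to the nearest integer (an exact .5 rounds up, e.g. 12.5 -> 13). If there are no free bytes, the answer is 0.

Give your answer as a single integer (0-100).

Answer: 5

Derivation:
Op 1: a = malloc(8) -> a = 0; heap: [0-7 ALLOC][8-53 FREE]
Op 2: free(a) -> (freed a); heap: [0-53 FREE]
Op 3: b = malloc(11) -> b = 0; heap: [0-10 ALLOC][11-53 FREE]
Op 4: c = malloc(5) -> c = 11; heap: [0-10 ALLOC][11-15 ALLOC][16-53 FREE]
Op 5: c = realloc(c, 24) -> c = 11; heap: [0-10 ALLOC][11-34 ALLOC][35-53 FREE]
Op 6: d = malloc(17) -> d = 35; heap: [0-10 ALLOC][11-34 ALLOC][35-51 ALLOC][52-53 FREE]
Op 7: c = realloc(c, 6) -> c = 11; heap: [0-10 ALLOC][11-16 ALLOC][17-34 FREE][35-51 ALLOC][52-53 FREE]
Op 8: b = realloc(b, 27) -> NULL (b unchanged); heap: [0-10 ALLOC][11-16 ALLOC][17-34 FREE][35-51 ALLOC][52-53 FREE]
Op 9: free(c) -> (freed c); heap: [0-10 ALLOC][11-34 FREE][35-51 ALLOC][52-53 FREE]
Op 10: free(b) -> (freed b); heap: [0-34 FREE][35-51 ALLOC][52-53 FREE]
Free blocks: [35 2] total_free=37 largest=35 -> 100*(37-35)/37 = 200/37 ≈ 5.405 -> rounds to 5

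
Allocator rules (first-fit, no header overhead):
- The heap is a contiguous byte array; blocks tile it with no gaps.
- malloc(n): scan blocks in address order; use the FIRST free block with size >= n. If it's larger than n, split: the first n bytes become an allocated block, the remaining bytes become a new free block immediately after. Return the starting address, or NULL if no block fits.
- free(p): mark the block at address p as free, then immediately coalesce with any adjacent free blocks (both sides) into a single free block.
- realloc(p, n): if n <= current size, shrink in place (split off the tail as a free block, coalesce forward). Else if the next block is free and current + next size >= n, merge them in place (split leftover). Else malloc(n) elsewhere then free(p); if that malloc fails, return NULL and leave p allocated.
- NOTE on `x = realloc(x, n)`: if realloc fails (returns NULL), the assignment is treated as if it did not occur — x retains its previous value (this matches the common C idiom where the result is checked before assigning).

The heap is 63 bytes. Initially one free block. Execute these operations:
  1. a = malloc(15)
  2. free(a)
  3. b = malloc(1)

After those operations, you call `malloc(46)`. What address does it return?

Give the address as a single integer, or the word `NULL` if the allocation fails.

Op 1: a = malloc(15) -> a = 0; heap: [0-14 ALLOC][15-62 FREE]
Op 2: free(a) -> (freed a); heap: [0-62 FREE]
Op 3: b = malloc(1) -> b = 0; heap: [0-0 ALLOC][1-62 FREE]
malloc(46): first-fit scan over [0-0 ALLOC][1-62 FREE] -> 1

Answer: 1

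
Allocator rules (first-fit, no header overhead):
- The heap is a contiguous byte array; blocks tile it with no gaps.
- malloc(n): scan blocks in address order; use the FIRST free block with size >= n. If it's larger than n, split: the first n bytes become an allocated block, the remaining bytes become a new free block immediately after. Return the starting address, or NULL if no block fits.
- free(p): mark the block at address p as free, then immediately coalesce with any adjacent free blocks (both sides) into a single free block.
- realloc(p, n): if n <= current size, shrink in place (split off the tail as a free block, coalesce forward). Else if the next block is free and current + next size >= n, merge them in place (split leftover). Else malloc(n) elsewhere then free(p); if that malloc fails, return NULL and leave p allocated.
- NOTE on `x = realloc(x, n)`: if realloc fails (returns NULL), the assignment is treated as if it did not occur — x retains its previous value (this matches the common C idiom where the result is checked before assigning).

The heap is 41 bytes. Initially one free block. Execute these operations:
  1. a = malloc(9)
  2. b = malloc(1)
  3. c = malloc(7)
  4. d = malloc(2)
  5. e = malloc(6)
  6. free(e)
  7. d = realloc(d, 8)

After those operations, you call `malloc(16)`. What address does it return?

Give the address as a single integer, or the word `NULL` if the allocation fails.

Op 1: a = malloc(9) -> a = 0; heap: [0-8 ALLOC][9-40 FREE]
Op 2: b = malloc(1) -> b = 9; heap: [0-8 ALLOC][9-9 ALLOC][10-40 FREE]
Op 3: c = malloc(7) -> c = 10; heap: [0-8 ALLOC][9-9 ALLOC][10-16 ALLOC][17-40 FREE]
Op 4: d = malloc(2) -> d = 17; heap: [0-8 ALLOC][9-9 ALLOC][10-16 ALLOC][17-18 ALLOC][19-40 FREE]
Op 5: e = malloc(6) -> e = 19; heap: [0-8 ALLOC][9-9 ALLOC][10-16 ALLOC][17-18 ALLOC][19-24 ALLOC][25-40 FREE]
Op 6: free(e) -> (freed e); heap: [0-8 ALLOC][9-9 ALLOC][10-16 ALLOC][17-18 ALLOC][19-40 FREE]
Op 7: d = realloc(d, 8) -> d = 17; heap: [0-8 ALLOC][9-9 ALLOC][10-16 ALLOC][17-24 ALLOC][25-40 FREE]
malloc(16): first-fit scan over [0-8 ALLOC][9-9 ALLOC][10-16 ALLOC][17-24 ALLOC][25-40 FREE] -> 25

Answer: 25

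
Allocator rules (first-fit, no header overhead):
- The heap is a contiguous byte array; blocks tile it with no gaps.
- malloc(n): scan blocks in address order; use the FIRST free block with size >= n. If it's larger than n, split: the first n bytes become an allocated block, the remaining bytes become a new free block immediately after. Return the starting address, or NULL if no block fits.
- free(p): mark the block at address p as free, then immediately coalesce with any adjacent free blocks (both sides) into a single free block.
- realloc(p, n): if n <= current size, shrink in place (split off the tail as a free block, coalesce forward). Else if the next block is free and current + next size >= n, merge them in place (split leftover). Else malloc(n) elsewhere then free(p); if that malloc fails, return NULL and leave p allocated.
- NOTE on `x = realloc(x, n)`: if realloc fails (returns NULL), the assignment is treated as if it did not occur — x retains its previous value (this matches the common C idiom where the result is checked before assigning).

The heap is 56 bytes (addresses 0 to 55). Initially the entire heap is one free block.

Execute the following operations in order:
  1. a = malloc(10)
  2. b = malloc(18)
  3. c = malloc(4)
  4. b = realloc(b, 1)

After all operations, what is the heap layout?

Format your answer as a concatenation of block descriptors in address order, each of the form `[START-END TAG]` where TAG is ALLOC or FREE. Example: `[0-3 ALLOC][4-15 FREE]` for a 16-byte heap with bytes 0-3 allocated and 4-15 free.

Op 1: a = malloc(10) -> a = 0; heap: [0-9 ALLOC][10-55 FREE]
Op 2: b = malloc(18) -> b = 10; heap: [0-9 ALLOC][10-27 ALLOC][28-55 FREE]
Op 3: c = malloc(4) -> c = 28; heap: [0-9 ALLOC][10-27 ALLOC][28-31 ALLOC][32-55 FREE]
Op 4: b = realloc(b, 1) -> b = 10; heap: [0-9 ALLOC][10-10 ALLOC][11-27 FREE][28-31 ALLOC][32-55 FREE]

Answer: [0-9 ALLOC][10-10 ALLOC][11-27 FREE][28-31 ALLOC][32-55 FREE]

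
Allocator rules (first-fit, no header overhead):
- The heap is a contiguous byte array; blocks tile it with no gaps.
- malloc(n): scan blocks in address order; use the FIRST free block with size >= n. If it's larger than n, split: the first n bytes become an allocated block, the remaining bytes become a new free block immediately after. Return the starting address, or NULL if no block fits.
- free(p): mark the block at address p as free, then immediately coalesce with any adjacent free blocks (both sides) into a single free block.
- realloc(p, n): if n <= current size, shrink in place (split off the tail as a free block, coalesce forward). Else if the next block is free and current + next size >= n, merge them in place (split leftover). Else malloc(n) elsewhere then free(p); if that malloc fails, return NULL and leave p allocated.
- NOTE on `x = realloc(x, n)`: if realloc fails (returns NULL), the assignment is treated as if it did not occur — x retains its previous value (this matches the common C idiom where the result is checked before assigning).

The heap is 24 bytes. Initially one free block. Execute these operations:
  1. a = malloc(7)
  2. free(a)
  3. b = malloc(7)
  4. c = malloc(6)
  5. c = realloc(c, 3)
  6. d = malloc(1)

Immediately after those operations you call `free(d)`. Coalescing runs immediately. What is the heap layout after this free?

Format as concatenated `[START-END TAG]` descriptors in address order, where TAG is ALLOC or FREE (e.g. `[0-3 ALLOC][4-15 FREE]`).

Op 1: a = malloc(7) -> a = 0; heap: [0-6 ALLOC][7-23 FREE]
Op 2: free(a) -> (freed a); heap: [0-23 FREE]
Op 3: b = malloc(7) -> b = 0; heap: [0-6 ALLOC][7-23 FREE]
Op 4: c = malloc(6) -> c = 7; heap: [0-6 ALLOC][7-12 ALLOC][13-23 FREE]
Op 5: c = realloc(c, 3) -> c = 7; heap: [0-6 ALLOC][7-9 ALLOC][10-23 FREE]
Op 6: d = malloc(1) -> d = 10; heap: [0-6 ALLOC][7-9 ALLOC][10-10 ALLOC][11-23 FREE]
free(d): d = 10 -> block [10-10 ALLOC]; mark free, coalesce with adjacent free neighbors -> [0-6 ALLOC][7-9 ALLOC][10-23 FREE]

Answer: [0-6 ALLOC][7-9 ALLOC][10-23 FREE]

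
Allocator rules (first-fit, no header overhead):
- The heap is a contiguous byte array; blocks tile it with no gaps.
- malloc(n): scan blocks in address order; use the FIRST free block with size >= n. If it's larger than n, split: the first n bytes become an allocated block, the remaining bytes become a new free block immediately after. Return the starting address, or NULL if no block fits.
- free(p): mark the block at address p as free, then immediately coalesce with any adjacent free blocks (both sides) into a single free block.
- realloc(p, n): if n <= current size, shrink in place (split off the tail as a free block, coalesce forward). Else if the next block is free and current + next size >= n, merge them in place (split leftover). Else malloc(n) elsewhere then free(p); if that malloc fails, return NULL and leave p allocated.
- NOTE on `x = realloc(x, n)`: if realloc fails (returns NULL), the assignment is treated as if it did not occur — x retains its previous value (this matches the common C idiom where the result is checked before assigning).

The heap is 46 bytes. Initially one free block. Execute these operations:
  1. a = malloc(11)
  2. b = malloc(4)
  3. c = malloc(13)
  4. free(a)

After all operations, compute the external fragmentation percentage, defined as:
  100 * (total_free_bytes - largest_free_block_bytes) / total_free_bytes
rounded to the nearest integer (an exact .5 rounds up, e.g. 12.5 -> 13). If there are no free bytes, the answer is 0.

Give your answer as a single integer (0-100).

Op 1: a = malloc(11) -> a = 0; heap: [0-10 ALLOC][11-45 FREE]
Op 2: b = malloc(4) -> b = 11; heap: [0-10 ALLOC][11-14 ALLOC][15-45 FREE]
Op 3: c = malloc(13) -> c = 15; heap: [0-10 ALLOC][11-14 ALLOC][15-27 ALLOC][28-45 FREE]
Op 4: free(a) -> (freed a); heap: [0-10 FREE][11-14 ALLOC][15-27 ALLOC][28-45 FREE]
Free blocks: [11 18] total_free=29 largest=18 -> 100*(29-18)/29 = 1100/29 ≈ 37.931 -> rounds to 38

Answer: 38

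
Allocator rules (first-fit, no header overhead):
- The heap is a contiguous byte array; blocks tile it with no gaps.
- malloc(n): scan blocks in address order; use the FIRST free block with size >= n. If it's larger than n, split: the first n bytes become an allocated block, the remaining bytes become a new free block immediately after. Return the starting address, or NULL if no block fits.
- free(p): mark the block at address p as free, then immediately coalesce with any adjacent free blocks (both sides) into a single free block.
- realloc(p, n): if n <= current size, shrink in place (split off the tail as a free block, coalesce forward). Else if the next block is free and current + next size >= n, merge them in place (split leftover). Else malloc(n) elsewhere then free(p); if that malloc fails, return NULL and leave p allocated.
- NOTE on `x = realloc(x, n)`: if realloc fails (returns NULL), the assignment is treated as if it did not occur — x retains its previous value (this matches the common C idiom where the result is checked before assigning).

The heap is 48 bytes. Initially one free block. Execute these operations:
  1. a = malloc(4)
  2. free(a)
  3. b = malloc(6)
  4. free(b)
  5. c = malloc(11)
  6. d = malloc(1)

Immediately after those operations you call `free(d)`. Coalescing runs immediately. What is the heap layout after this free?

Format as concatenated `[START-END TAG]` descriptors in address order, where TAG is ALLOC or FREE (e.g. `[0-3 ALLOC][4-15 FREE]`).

Answer: [0-10 ALLOC][11-47 FREE]

Derivation:
Op 1: a = malloc(4) -> a = 0; heap: [0-3 ALLOC][4-47 FREE]
Op 2: free(a) -> (freed a); heap: [0-47 FREE]
Op 3: b = malloc(6) -> b = 0; heap: [0-5 ALLOC][6-47 FREE]
Op 4: free(b) -> (freed b); heap: [0-47 FREE]
Op 5: c = malloc(11) -> c = 0; heap: [0-10 ALLOC][11-47 FREE]
Op 6: d = malloc(1) -> d = 11; heap: [0-10 ALLOC][11-11 ALLOC][12-47 FREE]
free(d): d = 11 -> block [11-11 ALLOC]; mark free, coalesce with adjacent free neighbors -> [0-10 ALLOC][11-47 FREE]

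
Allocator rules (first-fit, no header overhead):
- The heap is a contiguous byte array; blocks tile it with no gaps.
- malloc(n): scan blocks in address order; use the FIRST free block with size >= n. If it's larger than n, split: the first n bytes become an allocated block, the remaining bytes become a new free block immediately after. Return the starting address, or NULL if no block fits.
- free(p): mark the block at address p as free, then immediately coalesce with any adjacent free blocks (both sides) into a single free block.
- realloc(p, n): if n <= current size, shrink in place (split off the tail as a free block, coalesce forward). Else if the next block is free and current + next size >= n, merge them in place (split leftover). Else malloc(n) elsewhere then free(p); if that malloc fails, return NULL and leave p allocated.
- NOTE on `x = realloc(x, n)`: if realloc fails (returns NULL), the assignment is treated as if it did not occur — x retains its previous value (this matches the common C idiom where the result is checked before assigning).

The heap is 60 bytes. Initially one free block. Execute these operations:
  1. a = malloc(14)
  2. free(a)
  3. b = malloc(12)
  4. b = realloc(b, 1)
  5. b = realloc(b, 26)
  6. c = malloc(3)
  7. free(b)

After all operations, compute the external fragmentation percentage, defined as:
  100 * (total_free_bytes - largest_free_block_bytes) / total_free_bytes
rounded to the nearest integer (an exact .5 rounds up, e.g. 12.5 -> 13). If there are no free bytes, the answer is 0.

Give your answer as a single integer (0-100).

Answer: 46

Derivation:
Op 1: a = malloc(14) -> a = 0; heap: [0-13 ALLOC][14-59 FREE]
Op 2: free(a) -> (freed a); heap: [0-59 FREE]
Op 3: b = malloc(12) -> b = 0; heap: [0-11 ALLOC][12-59 FREE]
Op 4: b = realloc(b, 1) -> b = 0; heap: [0-0 ALLOC][1-59 FREE]
Op 5: b = realloc(b, 26) -> b = 0; heap: [0-25 ALLOC][26-59 FREE]
Op 6: c = malloc(3) -> c = 26; heap: [0-25 ALLOC][26-28 ALLOC][29-59 FREE]
Op 7: free(b) -> (freed b); heap: [0-25 FREE][26-28 ALLOC][29-59 FREE]
Free blocks: [26 31] total_free=57 largest=31 -> 100*(57-31)/57 = 2600/57 ≈ 45.614 -> rounds to 46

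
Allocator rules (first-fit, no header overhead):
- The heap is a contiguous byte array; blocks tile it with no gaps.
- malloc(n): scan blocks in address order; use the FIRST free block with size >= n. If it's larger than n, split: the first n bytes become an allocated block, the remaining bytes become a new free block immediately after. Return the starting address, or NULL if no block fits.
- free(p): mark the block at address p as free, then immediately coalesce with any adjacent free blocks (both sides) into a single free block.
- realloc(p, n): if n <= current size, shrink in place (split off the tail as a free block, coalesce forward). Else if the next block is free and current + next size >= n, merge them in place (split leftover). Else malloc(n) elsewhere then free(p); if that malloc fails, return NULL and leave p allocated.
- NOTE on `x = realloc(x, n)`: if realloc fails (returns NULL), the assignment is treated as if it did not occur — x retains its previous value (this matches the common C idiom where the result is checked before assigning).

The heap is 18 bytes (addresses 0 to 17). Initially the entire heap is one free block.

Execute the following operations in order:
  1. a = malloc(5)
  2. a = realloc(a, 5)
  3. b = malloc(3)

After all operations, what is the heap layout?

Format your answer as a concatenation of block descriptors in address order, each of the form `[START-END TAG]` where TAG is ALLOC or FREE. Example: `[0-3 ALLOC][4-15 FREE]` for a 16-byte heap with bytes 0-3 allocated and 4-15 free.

Answer: [0-4 ALLOC][5-7 ALLOC][8-17 FREE]

Derivation:
Op 1: a = malloc(5) -> a = 0; heap: [0-4 ALLOC][5-17 FREE]
Op 2: a = realloc(a, 5) -> a = 0; heap: [0-4 ALLOC][5-17 FREE]
Op 3: b = malloc(3) -> b = 5; heap: [0-4 ALLOC][5-7 ALLOC][8-17 FREE]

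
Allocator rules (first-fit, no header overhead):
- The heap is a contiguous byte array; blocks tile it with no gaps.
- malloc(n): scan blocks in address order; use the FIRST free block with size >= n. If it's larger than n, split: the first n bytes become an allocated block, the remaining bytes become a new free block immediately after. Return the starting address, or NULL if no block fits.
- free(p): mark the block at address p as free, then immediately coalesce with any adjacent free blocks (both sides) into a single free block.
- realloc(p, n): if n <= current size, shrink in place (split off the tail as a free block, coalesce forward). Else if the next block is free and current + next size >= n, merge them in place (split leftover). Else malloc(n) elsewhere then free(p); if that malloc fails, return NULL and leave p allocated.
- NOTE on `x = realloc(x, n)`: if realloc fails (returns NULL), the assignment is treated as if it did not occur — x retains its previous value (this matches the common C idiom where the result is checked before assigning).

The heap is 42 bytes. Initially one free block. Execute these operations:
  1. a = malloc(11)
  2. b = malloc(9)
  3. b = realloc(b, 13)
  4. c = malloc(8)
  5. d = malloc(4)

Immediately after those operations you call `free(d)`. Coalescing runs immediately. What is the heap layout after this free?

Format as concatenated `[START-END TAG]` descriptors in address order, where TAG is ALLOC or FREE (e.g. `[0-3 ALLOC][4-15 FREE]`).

Op 1: a = malloc(11) -> a = 0; heap: [0-10 ALLOC][11-41 FREE]
Op 2: b = malloc(9) -> b = 11; heap: [0-10 ALLOC][11-19 ALLOC][20-41 FREE]
Op 3: b = realloc(b, 13) -> b = 11; heap: [0-10 ALLOC][11-23 ALLOC][24-41 FREE]
Op 4: c = malloc(8) -> c = 24; heap: [0-10 ALLOC][11-23 ALLOC][24-31 ALLOC][32-41 FREE]
Op 5: d = malloc(4) -> d = 32; heap: [0-10 ALLOC][11-23 ALLOC][24-31 ALLOC][32-35 ALLOC][36-41 FREE]
free(d): d = 32 -> block [32-35 ALLOC]; mark free, coalesce with adjacent free neighbors -> [0-10 ALLOC][11-23 ALLOC][24-31 ALLOC][32-41 FREE]

Answer: [0-10 ALLOC][11-23 ALLOC][24-31 ALLOC][32-41 FREE]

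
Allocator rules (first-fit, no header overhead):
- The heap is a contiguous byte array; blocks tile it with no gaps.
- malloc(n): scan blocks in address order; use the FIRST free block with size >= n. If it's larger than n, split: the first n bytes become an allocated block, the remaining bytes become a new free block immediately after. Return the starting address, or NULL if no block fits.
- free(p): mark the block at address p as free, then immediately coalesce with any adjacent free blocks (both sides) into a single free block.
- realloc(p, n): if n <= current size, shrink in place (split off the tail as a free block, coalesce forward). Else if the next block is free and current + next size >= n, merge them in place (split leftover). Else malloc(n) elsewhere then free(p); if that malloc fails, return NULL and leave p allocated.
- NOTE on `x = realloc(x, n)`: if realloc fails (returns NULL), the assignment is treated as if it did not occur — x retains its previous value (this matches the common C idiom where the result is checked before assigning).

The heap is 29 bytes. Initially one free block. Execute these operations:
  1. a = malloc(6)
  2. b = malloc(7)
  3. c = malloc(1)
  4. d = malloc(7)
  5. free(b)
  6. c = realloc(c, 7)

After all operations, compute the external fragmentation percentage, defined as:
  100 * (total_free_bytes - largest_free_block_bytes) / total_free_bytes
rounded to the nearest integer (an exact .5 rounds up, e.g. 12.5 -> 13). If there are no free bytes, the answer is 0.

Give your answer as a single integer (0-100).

Answer: 11

Derivation:
Op 1: a = malloc(6) -> a = 0; heap: [0-5 ALLOC][6-28 FREE]
Op 2: b = malloc(7) -> b = 6; heap: [0-5 ALLOC][6-12 ALLOC][13-28 FREE]
Op 3: c = malloc(1) -> c = 13; heap: [0-5 ALLOC][6-12 ALLOC][13-13 ALLOC][14-28 FREE]
Op 4: d = malloc(7) -> d = 14; heap: [0-5 ALLOC][6-12 ALLOC][13-13 ALLOC][14-20 ALLOC][21-28 FREE]
Op 5: free(b) -> (freed b); heap: [0-5 ALLOC][6-12 FREE][13-13 ALLOC][14-20 ALLOC][21-28 FREE]
Op 6: c = realloc(c, 7) -> c = 6; heap: [0-5 ALLOC][6-12 ALLOC][13-13 FREE][14-20 ALLOC][21-28 FREE]
Free blocks: [1 8] total_free=9 largest=8 -> 100*(9-8)/9 = 100/9 ≈ 11.111 -> rounds to 11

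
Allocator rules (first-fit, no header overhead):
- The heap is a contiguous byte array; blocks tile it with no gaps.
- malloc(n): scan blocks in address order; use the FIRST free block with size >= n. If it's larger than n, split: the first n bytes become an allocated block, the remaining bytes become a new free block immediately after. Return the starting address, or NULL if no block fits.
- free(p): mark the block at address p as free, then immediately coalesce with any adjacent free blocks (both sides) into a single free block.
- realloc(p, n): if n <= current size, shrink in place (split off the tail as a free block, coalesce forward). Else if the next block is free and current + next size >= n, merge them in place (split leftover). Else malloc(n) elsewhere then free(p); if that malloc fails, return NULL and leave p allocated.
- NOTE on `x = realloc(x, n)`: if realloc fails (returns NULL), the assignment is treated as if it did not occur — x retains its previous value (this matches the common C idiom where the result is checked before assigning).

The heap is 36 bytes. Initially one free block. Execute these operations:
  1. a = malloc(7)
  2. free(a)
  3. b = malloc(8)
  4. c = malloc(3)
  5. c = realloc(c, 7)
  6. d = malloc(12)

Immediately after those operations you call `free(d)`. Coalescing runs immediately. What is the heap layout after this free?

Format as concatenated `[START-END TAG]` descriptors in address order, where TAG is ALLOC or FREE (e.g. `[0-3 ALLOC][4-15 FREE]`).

Op 1: a = malloc(7) -> a = 0; heap: [0-6 ALLOC][7-35 FREE]
Op 2: free(a) -> (freed a); heap: [0-35 FREE]
Op 3: b = malloc(8) -> b = 0; heap: [0-7 ALLOC][8-35 FREE]
Op 4: c = malloc(3) -> c = 8; heap: [0-7 ALLOC][8-10 ALLOC][11-35 FREE]
Op 5: c = realloc(c, 7) -> c = 8; heap: [0-7 ALLOC][8-14 ALLOC][15-35 FREE]
Op 6: d = malloc(12) -> d = 15; heap: [0-7 ALLOC][8-14 ALLOC][15-26 ALLOC][27-35 FREE]
free(d): d = 15 -> block [15-26 ALLOC]; mark free, coalesce with adjacent free neighbors -> [0-7 ALLOC][8-14 ALLOC][15-35 FREE]

Answer: [0-7 ALLOC][8-14 ALLOC][15-35 FREE]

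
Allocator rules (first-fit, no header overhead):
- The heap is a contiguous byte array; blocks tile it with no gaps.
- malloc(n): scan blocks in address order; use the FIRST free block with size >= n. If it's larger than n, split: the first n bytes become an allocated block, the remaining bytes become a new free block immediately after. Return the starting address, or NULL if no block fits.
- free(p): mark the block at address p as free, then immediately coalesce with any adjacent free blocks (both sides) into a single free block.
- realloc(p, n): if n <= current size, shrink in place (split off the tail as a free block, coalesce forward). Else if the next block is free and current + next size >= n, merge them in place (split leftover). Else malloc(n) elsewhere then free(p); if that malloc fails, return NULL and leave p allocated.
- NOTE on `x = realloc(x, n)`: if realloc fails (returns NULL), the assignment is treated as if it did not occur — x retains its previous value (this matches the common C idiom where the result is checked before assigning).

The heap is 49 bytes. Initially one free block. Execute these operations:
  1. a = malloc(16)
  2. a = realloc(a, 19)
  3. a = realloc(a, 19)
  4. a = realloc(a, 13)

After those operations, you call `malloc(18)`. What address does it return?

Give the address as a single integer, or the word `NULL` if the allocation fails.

Answer: 13

Derivation:
Op 1: a = malloc(16) -> a = 0; heap: [0-15 ALLOC][16-48 FREE]
Op 2: a = realloc(a, 19) -> a = 0; heap: [0-18 ALLOC][19-48 FREE]
Op 3: a = realloc(a, 19) -> a = 0; heap: [0-18 ALLOC][19-48 FREE]
Op 4: a = realloc(a, 13) -> a = 0; heap: [0-12 ALLOC][13-48 FREE]
malloc(18): first-fit scan over [0-12 ALLOC][13-48 FREE] -> 13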